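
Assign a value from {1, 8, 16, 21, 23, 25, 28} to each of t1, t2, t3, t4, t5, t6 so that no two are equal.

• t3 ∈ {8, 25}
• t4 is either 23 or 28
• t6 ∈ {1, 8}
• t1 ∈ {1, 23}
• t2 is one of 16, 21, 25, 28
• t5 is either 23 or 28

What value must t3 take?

t4 and t5 share exactly the 2 values {23, 28}; by pigeonhole those values go to them, so strike 23, 28 from t1, t2.
That leaves t1 = 1. Remove 1 from t6.
t6 has just one choice, so t6 = 8. So t3 can't be 8.
So t3 = 25.

25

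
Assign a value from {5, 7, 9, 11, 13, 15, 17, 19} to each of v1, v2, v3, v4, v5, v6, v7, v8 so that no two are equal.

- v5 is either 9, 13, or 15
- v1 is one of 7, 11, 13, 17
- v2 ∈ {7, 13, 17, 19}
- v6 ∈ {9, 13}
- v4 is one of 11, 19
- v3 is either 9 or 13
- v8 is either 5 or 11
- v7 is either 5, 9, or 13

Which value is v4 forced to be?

Among the 8 variables, 15 fits only v5 (and all 8 values in {5, 7, 9, 11, 13, 15, 17, 19} must be used), so v5 = 15.
The 2 variables v3 and v6 are confined to {9, 13}, which locks those values in; drop them from v1, v2, v7.
v7 has just one choice, so v7 = 5. So v8 can't be 5.
That leaves v8 = 11. So v1, v4 can't be 11.
So v4 = 19.

19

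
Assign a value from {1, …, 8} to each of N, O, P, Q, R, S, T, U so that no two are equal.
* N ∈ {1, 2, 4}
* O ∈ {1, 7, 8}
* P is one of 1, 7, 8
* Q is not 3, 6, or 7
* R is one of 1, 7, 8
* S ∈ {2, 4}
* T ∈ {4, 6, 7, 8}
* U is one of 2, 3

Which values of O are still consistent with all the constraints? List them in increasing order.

1, 7, 8

The 8 variables draw from only 8 values {1, 2, 3, 4, 5, 6, 7, 8}, so each is used; only U can be 3, hence U = 3.
Among the 7 still-open variables, 5 fits only Q (and all 7 values in {1, 2, 4, 5, 6, 7, 8} must be used), so Q = 5.
Among the 6 still-open variables, 6 fits only T (and all 6 values in {1, 2, 4, 6, 7, 8} must be used), so T = 6.
O, P, R share exactly the 3 values {1, 7, 8}; by pigeonhole those values go to them, so strike 1, 7, 8 from N.
No further eliminations apply; O can still be any of 1, 7, 8.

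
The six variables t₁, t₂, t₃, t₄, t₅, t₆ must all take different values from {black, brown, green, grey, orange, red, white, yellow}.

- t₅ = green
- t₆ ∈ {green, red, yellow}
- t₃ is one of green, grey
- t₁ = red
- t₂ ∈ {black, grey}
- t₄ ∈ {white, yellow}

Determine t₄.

white

t₁ has just one choice, so t₁ = red. Eliminate red elsewhere: t₆.
t₅ must be green (only option left). Remove green from t₃, t₆.
t₆ must be yellow (only option left). Strike yellow from t₄.
So t₄ = white.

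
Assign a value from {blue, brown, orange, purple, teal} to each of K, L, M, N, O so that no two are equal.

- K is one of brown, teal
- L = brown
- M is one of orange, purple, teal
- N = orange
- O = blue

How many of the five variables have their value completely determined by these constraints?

5

L's domain is down to {brown}, so L = brown. Eliminate brown elsewhere: K.
N must be orange (only option left). So M can't be orange.
O must be blue (only option left).
That leaves K = teal. So M can't be teal.
M's domain is down to {purple}, so M = purple.
Every variable is fixed: K=teal, L=brown, M=purple, N=orange, O=blue. That makes 5.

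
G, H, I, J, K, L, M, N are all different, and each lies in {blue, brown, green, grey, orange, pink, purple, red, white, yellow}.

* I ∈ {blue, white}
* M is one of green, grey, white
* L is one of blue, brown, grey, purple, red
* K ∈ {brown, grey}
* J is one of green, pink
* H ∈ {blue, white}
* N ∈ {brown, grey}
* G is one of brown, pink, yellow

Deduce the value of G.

H and I share exactly the 2 values {blue, white}; by pigeonhole those values go to them, so strike blue, white from L, M.
K and N between them cover only {brown, grey} — a naked pair. Remove those values from G, L, M.
M's domain is down to {green}, so M = green. So J can't be green.
That leaves J = pink. Remove pink from G.
So G = yellow.

yellow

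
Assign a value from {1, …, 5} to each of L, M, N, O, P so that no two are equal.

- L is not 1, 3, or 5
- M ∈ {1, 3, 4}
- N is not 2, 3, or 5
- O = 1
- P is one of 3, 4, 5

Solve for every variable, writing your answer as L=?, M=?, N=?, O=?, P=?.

L=2, M=3, N=4, O=1, P=5

O must be 1 (only option left). Eliminate 1 elsewhere: M, N.
N's domain is down to {4}, so N = 4. Strike 4 from L, M, P.
L's domain is down to {2}, so L = 2.
M has just one choice, so M = 3. Remove 3 from P.
P must be 5 (only option left).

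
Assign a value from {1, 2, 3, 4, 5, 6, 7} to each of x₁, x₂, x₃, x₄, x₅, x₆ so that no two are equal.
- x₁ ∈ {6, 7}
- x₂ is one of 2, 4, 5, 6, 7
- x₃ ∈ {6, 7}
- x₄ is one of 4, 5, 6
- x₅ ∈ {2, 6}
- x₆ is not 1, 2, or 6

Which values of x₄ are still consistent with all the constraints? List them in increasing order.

Among the 6 variables, 3 fits only x₆ (and all 6 values in {2, 3, 4, 5, 6, 7} must be used), so x₆ = 3.
The 2 variables x₁ and x₃ are confined to {6, 7}, which locks those values in; drop them from x₂, x₄, x₅.
That leaves x₅ = 2. Strike 2 from x₂.
No further eliminations apply; x₄ can still be any of 4, 5.

4, 5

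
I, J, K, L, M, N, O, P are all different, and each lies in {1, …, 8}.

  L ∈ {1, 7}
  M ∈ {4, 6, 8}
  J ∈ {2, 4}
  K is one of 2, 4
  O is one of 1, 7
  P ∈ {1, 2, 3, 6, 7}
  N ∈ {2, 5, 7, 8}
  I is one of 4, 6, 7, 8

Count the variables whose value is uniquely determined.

The 8 variables draw from only 8 values {1, 2, 3, 4, 5, 6, 7, 8}, so each is used; only P can be 3, hence P = 3.
The 7 still-open variables together cover exactly {1, 2, 4, 5, 6, 7, 8} — 7 values for 7 variables — and 5 appears only in N's list, so N = 5.
J and K between them cover only {2, 4} — a naked pair. Remove those values from I, M.
L and O between them cover only {1, 7} — a naked pair. Remove those values from I.
Determined: N=5, P=3. The other variables each still have more than one consistent value. That makes 2.

2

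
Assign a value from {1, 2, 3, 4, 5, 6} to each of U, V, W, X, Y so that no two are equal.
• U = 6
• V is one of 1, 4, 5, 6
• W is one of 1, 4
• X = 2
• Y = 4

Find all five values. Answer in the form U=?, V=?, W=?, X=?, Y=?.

U's domain is down to {6}, so U = 6. Strike 6 from V.
X must be 2 (only option left).
That leaves Y = 4. Strike 4 from V, W.
W has just one choice, so W = 1. Remove 1 from V.
V has just one choice, so V = 5.

U=6, V=5, W=1, X=2, Y=4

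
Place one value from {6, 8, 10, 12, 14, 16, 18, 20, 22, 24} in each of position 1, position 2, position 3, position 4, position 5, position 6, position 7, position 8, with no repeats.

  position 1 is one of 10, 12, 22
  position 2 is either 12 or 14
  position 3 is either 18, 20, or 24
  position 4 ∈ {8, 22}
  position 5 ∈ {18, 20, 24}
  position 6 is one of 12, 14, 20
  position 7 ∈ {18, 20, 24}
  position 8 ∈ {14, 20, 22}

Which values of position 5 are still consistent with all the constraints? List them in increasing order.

18, 20, 24

The 8 variables together cover exactly {8, 10, 12, 14, 18, 20, 22, 24} — 8 values for 8 variables — and 8 appears only in position 4's list, so position 4 = 8.
The 7 still-open variables together cover exactly {10, 12, 14, 18, 20, 22, 24} — 7 values for 7 variables — and 10 appears only in position 1's list, so position 1 = 10.
The 6 still-open variables together cover exactly {12, 14, 18, 20, 22, 24} — 6 values for 6 variables — and 22 appears only in position 8's list, so position 8 = 22.
The 3 variables position 3, position 5, position 7 are confined to {18, 20, 24}, which locks those values in; drop them from position 6.
No further eliminations apply; position 5 can still be any of 18, 20, 24.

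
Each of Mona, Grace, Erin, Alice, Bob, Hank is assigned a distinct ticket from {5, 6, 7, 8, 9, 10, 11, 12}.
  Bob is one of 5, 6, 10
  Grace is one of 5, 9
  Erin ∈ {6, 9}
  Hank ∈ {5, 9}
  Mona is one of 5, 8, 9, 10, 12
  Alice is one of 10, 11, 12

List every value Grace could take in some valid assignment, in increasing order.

The 2 variables Grace and Hank are confined to {5, 9}, which locks those values in; drop them from Mona, Erin, Bob.
Erin has just one choice, so Erin = 6. Strike 6 from Bob.
Bob must be 10 (only option left). Eliminate 10 elsewhere: Mona, Alice.
No further eliminations apply; Grace can still be any of 5, 9.

5, 9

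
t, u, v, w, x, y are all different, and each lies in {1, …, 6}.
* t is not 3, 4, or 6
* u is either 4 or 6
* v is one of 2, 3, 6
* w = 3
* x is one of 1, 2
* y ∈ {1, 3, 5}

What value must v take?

6

w must be 3 (only option left). So v, y can't be 3.
The 5 still-open variables draw from only 5 values {1, 2, 4, 5, 6}, so each is used; only u can be 4, hence u = 4.
The 4 still-open variables draw from only 4 values {1, 2, 5, 6}, so each is used; only v can be 6, hence v = 6.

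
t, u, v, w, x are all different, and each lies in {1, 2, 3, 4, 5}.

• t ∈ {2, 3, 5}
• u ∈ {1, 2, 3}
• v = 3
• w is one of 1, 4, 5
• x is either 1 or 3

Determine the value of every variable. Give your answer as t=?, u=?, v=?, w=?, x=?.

v's domain is down to {3}, so v = 3. Strike 3 from t, u, x.
x has just one choice, so x = 1. So u, w can't be 1.
u has just one choice, so u = 2. So t can't be 2.
t's domain is down to {5}, so t = 5. Remove 5 from w.
w's domain is down to {4}, so w = 4.

t=5, u=2, v=3, w=4, x=1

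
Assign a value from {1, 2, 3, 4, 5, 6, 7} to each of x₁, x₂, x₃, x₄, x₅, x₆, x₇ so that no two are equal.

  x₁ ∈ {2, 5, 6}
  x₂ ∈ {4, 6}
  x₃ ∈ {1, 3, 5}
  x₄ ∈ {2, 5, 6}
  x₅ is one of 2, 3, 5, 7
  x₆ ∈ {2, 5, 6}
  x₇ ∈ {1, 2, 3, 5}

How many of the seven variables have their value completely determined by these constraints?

The 7 variables together cover exactly {1, 2, 3, 4, 5, 6, 7} — 7 values for 7 variables — and 4 appears only in x₂'s list, so x₂ = 4.
The 6 still-open variables draw from only 6 values {1, 2, 3, 5, 6, 7}, so each is used; only x₅ can be 7, hence x₅ = 7.
The 3 variables x₁, x₄, x₆ are confined to {2, 5, 6}, which locks those values in; drop them from x₃, x₇.
Determined: x₂=4, x₅=7. The other variables each still have more than one consistent value. That makes 2.

2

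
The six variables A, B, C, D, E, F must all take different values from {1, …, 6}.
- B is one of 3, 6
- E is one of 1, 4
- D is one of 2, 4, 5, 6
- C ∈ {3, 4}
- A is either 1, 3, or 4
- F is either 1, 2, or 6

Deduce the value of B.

The 6 variables together cover exactly {1, 2, 3, 4, 5, 6} — 6 values for 6 variables — and 5 appears only in D's list, so D = 5.
The 5 still-open variables together cover exactly {1, 2, 3, 4, 6} — 5 values for 5 variables — and 2 appears only in F's list, so F = 2.
The 4 still-open variables draw from only 4 values {1, 3, 4, 6}, so each is used; only B can be 6, hence B = 6.

6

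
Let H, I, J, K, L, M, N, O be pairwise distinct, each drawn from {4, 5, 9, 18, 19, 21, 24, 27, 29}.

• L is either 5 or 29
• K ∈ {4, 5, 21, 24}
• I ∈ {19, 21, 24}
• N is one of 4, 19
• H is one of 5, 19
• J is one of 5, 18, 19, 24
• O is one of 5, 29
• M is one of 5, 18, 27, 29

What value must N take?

The 8 variables draw from only 8 values {4, 5, 18, 19, 21, 24, 27, 29}, so each is used; only M can be 27, hence M = 27.
The 7 still-open variables draw from only 7 values {4, 5, 18, 19, 21, 24, 29}, so each is used; only J can be 18, hence J = 18.
L and O share exactly the 2 values {5, 29}; by pigeonhole those values go to them, so strike 5, 29 from H, K.
H has just one choice, so H = 19. Strike 19 from I, N.
So N = 4.

4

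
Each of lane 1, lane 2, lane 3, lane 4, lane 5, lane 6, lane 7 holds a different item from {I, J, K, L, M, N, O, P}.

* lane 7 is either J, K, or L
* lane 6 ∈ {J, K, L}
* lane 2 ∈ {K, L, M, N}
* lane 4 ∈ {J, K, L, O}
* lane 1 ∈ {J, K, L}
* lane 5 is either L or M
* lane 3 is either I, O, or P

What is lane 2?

N

lane 1, lane 6, lane 7 between them cover only {J, K, L} — a naked triple. Remove those values from lane 2, lane 4, lane 5.
lane 4 must be O (only option left). Eliminate O elsewhere: lane 3.
lane 5 must be M (only option left). Remove M from lane 2.
So lane 2 = N.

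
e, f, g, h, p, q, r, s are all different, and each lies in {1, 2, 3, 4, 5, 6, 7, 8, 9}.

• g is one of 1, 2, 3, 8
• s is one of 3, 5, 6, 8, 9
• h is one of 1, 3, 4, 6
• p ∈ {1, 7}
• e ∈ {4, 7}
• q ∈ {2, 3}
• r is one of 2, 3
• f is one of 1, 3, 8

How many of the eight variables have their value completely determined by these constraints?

3

q and r between them cover only {2, 3} — a naked pair. Remove those values from f, g, h, s.
f and g between them cover only {1, 8} — a naked pair. Remove those values from h, p, s.
p's domain is down to {7}, so p = 7. So e can't be 7.
e has just one choice, so e = 4. So h can't be 4.
h must be 6 (only option left). Eliminate 6 elsewhere: s.
Determined: e=4, h=6, p=7. The other variables each still have more than one consistent value. That makes 3.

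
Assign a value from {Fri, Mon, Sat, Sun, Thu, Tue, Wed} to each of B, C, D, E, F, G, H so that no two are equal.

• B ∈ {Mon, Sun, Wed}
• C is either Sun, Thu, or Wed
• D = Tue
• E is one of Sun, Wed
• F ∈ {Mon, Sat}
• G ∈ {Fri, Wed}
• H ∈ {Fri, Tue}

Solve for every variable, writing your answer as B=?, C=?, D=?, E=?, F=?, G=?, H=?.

D must be Tue (only option left). Eliminate Tue elsewhere: H.
H must be Fri (only option left). Eliminate Fri elsewhere: G.
G must be Wed (only option left). Strike Wed from B, C, E.
That leaves E = Sun. Remove Sun from B, C.
B must be Mon (only option left). Strike Mon from F.
C must be Thu (only option left).
F must be Sat (only option left).

B=Mon, C=Thu, D=Tue, E=Sun, F=Sat, G=Wed, H=Fri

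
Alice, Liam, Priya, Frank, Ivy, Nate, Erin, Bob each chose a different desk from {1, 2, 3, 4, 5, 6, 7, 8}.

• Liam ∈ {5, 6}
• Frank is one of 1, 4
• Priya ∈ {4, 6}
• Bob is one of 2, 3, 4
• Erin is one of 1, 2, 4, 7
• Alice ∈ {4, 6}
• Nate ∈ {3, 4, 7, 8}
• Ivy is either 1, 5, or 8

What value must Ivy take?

Alice and Priya share exactly the 2 values {4, 6}; by pigeonhole those values go to them, so strike 4, 6 from Liam, Frank, Nate, Erin, Bob.
That leaves Liam = 5. Eliminate 5 elsewhere: Ivy.
That leaves Frank = 1. Strike 1 from Ivy, Erin.
So Ivy = 8.

8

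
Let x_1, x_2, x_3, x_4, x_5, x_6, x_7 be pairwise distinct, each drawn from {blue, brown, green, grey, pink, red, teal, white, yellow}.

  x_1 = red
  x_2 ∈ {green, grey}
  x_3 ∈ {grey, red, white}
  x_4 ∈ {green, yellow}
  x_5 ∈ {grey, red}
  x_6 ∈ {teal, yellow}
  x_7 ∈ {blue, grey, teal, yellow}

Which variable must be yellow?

x_4

x_1 must be red (only option left). So x_3, x_5 can't be red.
That leaves x_5 = grey. Eliminate grey elsewhere: x_2, x_3, x_7.
x_2's domain is down to {green}, so x_2 = green. So x_4 can't be green.
So yellow goes to x_4.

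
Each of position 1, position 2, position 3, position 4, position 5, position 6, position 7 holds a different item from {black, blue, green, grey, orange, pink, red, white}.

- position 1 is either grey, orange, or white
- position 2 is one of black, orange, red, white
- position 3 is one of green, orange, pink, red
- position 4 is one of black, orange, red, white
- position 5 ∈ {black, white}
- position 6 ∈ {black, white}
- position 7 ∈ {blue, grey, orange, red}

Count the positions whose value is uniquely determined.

2

position 5 and position 6 between them cover only {black, white} — a naked pair. Remove those values from position 1, position 2, position 4.
position 2 and position 4 share exactly the 2 values {orange, red}; by pigeonhole those values go to them, so strike orange, red from position 1, position 3, position 7.
position 1's domain is down to {grey}, so position 1 = grey. Eliminate grey elsewhere: position 7.
position 7 has just one choice, so position 7 = blue.
Determined: position 1=grey, position 7=blue. The other positions each still have more than one consistent value. That makes 2.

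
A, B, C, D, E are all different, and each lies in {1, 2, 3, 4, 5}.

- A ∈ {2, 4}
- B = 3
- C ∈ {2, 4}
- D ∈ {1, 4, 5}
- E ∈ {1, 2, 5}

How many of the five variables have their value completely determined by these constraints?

1

B must be 3 (only option left).
The 2 variables A and C are confined to {2, 4}, which locks those values in; drop them from D, E.
Determined: B=3. The other variables each still have more than one consistent value. That makes 1.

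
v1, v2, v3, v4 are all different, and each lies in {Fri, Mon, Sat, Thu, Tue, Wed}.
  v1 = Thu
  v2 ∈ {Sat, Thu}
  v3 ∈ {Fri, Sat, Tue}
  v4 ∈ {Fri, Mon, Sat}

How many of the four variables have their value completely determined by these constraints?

v1 has just one choice, so v1 = Thu. Strike Thu from v2.
v2 must be Sat (only option left). Eliminate Sat elsewhere: v3, v4.
Determined: v1=Thu, v2=Sat. The other variables each still have more than one consistent value. That makes 2.

2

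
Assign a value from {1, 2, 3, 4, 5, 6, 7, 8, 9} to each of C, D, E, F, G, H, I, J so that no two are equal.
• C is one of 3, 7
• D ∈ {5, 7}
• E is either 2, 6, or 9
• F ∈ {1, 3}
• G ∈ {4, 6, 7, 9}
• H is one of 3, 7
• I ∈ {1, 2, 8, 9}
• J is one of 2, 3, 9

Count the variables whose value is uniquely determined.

2

C and H between them cover only {3, 7} — a naked pair. Remove those values from D, F, G, J.
D must be 5 (only option left).
F's domain is down to {1}, so F = 1. Remove 1 from I.
Determined: D=5, F=1. The other variables each still have more than one consistent value. That makes 2.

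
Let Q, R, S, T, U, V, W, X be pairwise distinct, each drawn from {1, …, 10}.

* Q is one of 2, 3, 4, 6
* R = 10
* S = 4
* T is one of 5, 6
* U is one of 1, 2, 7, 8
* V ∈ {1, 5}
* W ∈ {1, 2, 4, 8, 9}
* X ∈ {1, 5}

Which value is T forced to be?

6

R's domain is down to {10}, so R = 10.
S has just one choice, so S = 4. Eliminate 4 elsewhere: Q, W.
V and X share exactly the 2 values {1, 5}; by pigeonhole those values go to them, so strike 1, 5 from T, U, W.
So T = 6.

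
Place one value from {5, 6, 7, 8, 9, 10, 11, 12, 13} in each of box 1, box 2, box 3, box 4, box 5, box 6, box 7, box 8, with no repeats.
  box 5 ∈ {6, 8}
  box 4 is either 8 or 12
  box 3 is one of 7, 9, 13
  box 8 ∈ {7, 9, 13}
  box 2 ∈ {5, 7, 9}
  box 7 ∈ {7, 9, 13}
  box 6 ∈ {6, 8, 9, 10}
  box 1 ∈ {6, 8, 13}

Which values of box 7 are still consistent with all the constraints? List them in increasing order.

7, 9, 13

The 8 variables together cover exactly {5, 6, 7, 8, 9, 10, 12, 13} — 8 values for 8 variables — and 5 appears only in box 2's list, so box 2 = 5.
The 7 still-open variables together cover exactly {6, 7, 8, 9, 10, 12, 13} — 7 values for 7 variables — and 10 appears only in box 6's list, so box 6 = 10.
The 6 still-open variables draw from only 6 values {6, 7, 8, 9, 12, 13}, so each is used; only box 4 can be 12, hence box 4 = 12.
The 3 variables box 3, box 7, box 8 are confined to {7, 9, 13}, which locks those values in; drop them from box 1.
No further eliminations apply; box 7 can still be any of 7, 9, 13.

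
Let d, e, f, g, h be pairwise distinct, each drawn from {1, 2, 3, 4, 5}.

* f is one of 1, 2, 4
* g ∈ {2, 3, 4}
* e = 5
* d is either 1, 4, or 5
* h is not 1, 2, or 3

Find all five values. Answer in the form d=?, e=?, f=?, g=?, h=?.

e must be 5 (only option left). Strike 5 from d, h.
That leaves h = 4. So d, f, g can't be 4.
d's domain is down to {1}, so d = 1. So f can't be 1.
f's domain is down to {2}, so f = 2. Strike 2 from g.
g has just one choice, so g = 3.

d=1, e=5, f=2, g=3, h=4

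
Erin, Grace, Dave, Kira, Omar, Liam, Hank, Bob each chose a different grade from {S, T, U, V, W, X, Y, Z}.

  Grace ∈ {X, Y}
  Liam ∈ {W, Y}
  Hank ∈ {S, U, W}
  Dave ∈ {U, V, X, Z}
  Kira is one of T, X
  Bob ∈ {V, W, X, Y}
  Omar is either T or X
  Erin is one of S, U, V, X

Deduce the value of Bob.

The 8 variables together cover exactly {S, T, U, V, W, X, Y, Z} — 8 values for 8 variables — and Z appears only in Dave's list, so Dave = Z.
Kira and Omar between them cover only {T, X} — a naked pair. Remove those values from Erin, Grace, Bob.
Grace's domain is down to {Y}, so Grace = Y. Strike Y from Liam, Bob.
Liam's domain is down to {W}, so Liam = W. So Hank, Bob can't be W.
So Bob = V.

V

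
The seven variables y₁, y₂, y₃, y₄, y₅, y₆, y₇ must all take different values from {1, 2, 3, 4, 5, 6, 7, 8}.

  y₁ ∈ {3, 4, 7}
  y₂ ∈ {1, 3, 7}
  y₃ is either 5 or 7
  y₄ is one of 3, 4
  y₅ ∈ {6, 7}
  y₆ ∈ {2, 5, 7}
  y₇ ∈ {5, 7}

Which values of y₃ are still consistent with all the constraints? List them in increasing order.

5, 7

Among the 7 variables, 1 fits only y₂ (and all 7 values in {1, 2, 3, 4, 5, 6, 7} must be used), so y₂ = 1.
The 6 still-open variables draw from only 6 values {2, 3, 4, 5, 6, 7}, so each is used; only y₆ can be 2, hence y₆ = 2.
The 5 still-open variables draw from only 5 values {3, 4, 5, 6, 7}, so each is used; only y₅ can be 6, hence y₅ = 6.
The 2 variables y₃ and y₇ are confined to {5, 7}, which locks those values in; drop them from y₁.
No further eliminations apply; y₃ can still be any of 5, 7.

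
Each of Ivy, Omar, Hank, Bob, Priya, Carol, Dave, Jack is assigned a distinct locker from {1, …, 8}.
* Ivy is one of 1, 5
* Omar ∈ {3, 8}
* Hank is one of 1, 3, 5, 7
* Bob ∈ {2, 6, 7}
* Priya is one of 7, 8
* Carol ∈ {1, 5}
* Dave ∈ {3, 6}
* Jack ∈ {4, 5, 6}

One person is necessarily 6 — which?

Dave

The 8 variables draw from only 8 values {1, 2, 3, 4, 5, 6, 7, 8}, so each is used; only Bob can be 2, hence Bob = 2.
The 7 still-open variables together cover exactly {1, 3, 4, 5, 6, 7, 8} — 7 values for 7 variables — and 4 appears only in Jack's list, so Jack = 4.
The 6 still-open variables draw from only 6 values {1, 3, 5, 6, 7, 8}, so each is used; only Dave can be 6, hence Dave = 6.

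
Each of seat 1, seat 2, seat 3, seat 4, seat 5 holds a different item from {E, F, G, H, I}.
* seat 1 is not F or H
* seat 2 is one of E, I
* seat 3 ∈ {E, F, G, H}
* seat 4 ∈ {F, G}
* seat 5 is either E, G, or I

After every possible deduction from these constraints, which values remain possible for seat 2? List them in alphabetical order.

E, I

Among the 5 variables, H fits only seat 3 (and all 5 values in {E, F, G, H, I} must be used), so seat 3 = H.
The 4 still-open variables together cover exactly {E, F, G, I} — 4 values for 4 variables — and F appears only in seat 4's list, so seat 4 = F.
No further eliminations apply; seat 2 can still be any of E, I.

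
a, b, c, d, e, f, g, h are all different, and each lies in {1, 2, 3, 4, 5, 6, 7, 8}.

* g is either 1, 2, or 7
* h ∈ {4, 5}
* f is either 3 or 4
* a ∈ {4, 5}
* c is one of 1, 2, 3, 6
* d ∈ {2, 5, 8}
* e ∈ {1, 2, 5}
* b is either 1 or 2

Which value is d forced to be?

The 8 variables together cover exactly {1, 2, 3, 4, 5, 6, 7, 8} — 8 values for 8 variables — and 6 appears only in c's list, so c = 6.
Among the 7 still-open variables, 3 fits only f (and all 7 values in {1, 2, 3, 4, 5, 7, 8} must be used), so f = 3.
The 6 still-open variables draw from only 6 values {1, 2, 4, 5, 7, 8}, so each is used; only g can be 7, hence g = 7.
The 5 still-open variables together cover exactly {1, 2, 4, 5, 8} — 5 values for 5 variables — and 8 appears only in d's list, so d = 8.

8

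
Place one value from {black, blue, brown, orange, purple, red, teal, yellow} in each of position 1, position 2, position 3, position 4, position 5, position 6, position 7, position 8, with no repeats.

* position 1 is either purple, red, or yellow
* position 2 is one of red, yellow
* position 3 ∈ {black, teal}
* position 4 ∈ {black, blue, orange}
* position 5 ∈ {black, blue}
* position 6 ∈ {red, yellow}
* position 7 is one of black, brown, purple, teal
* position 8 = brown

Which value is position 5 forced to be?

position 8 has just one choice, so position 8 = brown. Strike brown from position 7.
Among the 7 still-open variables, orange fits only position 4 (and all 7 values in {black, blue, orange, purple, red, teal, yellow} must be used), so position 4 = orange.
The 6 still-open variables draw from only 6 values {black, blue, purple, red, teal, yellow}, so each is used; only position 5 can be blue, hence position 5 = blue.

blue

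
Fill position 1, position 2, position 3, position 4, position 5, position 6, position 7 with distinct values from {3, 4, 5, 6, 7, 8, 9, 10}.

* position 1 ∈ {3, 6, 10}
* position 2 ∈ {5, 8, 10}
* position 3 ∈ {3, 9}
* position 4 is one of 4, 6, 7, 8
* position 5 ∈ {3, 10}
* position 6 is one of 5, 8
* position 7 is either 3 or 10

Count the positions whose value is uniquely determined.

position 5 and position 7 between them cover only {3, 10} — a naked pair. Remove those values from position 1, position 2, position 3.
position 1's domain is down to {6}, so position 1 = 6. So position 4 can't be 6.
position 3 has just one choice, so position 3 = 9.
The 2 variables position 2 and position 6 are confined to {5, 8}, which locks those values in; drop them from position 4.
Determined: position 1=6, position 3=9. The other positions each still have more than one consistent value. That makes 2.

2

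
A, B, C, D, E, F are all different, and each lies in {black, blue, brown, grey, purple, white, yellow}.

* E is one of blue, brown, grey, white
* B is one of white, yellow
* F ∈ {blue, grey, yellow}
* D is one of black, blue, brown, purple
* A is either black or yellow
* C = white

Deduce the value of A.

C has just one choice, so C = white. Remove white from B, E.
That leaves B = yellow. Strike yellow from A, F.
So A = black.

black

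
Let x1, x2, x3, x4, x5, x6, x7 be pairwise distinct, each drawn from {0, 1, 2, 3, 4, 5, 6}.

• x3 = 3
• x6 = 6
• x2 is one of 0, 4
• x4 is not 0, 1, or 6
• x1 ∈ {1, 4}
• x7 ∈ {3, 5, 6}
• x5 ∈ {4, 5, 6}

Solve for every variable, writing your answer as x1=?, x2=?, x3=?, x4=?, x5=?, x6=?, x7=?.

x1=1, x2=0, x3=3, x4=2, x5=4, x6=6, x7=5

x3 has just one choice, so x3 = 3. Remove 3 from x4, x7.
x6's domain is down to {6}, so x6 = 6. So x5, x7 can't be 6.
x7's domain is down to {5}, so x7 = 5. So x4, x5 can't be 5.
That leaves x5 = 4. So x1, x2, x4 can't be 4.
x1 has just one choice, so x1 = 1.
That leaves x2 = 0.
x4 has just one choice, so x4 = 2.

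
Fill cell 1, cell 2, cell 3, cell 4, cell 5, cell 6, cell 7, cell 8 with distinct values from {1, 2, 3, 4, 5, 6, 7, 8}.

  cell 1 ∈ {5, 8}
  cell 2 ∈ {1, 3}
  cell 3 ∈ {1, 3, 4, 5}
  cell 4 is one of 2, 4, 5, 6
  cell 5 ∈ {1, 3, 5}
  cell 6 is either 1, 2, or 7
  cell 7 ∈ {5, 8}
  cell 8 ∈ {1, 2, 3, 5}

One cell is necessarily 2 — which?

cell 8

Among the 8 variables, 6 fits only cell 4 (and all 8 values in {1, 2, 3, 4, 5, 6, 7, 8} must be used), so cell 4 = 6.
The 7 still-open variables together cover exactly {1, 2, 3, 4, 5, 7, 8} — 7 values for 7 variables — and 4 appears only in cell 3's list, so cell 3 = 4.
The 6 still-open variables together cover exactly {1, 2, 3, 5, 7, 8} — 6 values for 6 variables — and 7 appears only in cell 6's list, so cell 6 = 7.
The 5 still-open variables draw from only 5 values {1, 2, 3, 5, 8}, so each is used; only cell 8 can be 2, hence cell 8 = 2.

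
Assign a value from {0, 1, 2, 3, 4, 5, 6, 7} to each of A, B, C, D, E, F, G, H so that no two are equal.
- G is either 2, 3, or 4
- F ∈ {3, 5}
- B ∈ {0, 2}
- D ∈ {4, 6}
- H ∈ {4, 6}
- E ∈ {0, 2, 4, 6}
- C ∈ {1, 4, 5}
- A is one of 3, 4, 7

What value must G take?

The 8 variables together cover exactly {0, 1, 2, 3, 4, 5, 6, 7} — 8 values for 8 variables — and 1 appears only in C's list, so C = 1.
Among the 7 still-open variables, 5 fits only F (and all 7 values in {0, 2, 3, 4, 5, 6, 7} must be used), so F = 5.
The 6 still-open variables draw from only 6 values {0, 2, 3, 4, 6, 7}, so each is used; only A can be 7, hence A = 7.
Among the 5 still-open variables, 3 fits only G (and all 5 values in {0, 2, 3, 4, 6} must be used), so G = 3.

3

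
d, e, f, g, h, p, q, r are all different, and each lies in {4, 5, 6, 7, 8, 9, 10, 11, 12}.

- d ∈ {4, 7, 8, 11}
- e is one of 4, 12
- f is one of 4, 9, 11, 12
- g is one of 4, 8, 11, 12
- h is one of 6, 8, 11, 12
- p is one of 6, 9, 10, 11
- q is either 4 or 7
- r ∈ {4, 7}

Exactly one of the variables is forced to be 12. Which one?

e

The 8 variables draw from only 8 values {4, 6, 7, 8, 9, 10, 11, 12}, so each is used; only p can be 10, hence p = 10.
Among the 7 still-open variables, 6 fits only h (and all 7 values in {4, 6, 7, 8, 9, 11, 12} must be used), so h = 6.
The 6 still-open variables draw from only 6 values {4, 7, 8, 9, 11, 12}, so each is used; only f can be 9, hence f = 9.
The 2 variables q and r are confined to {4, 7}, which locks those values in; drop them from d, e, g.
So 12 goes to e.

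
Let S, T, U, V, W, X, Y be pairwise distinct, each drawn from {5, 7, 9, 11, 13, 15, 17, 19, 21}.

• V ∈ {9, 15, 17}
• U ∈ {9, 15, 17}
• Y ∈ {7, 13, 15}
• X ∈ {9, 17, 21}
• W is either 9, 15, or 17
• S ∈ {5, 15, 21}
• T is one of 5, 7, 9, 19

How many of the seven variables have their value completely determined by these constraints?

2

The 3 variables U, V, W are confined to {9, 15, 17}, which locks those values in; drop them from S, T, X, Y.
X must be 21 (only option left). Strike 21 from S.
S's domain is down to {5}, so S = 5. Remove 5 from T.
Determined: S=5, X=21. The other variables each still have more than one consistent value. That makes 2.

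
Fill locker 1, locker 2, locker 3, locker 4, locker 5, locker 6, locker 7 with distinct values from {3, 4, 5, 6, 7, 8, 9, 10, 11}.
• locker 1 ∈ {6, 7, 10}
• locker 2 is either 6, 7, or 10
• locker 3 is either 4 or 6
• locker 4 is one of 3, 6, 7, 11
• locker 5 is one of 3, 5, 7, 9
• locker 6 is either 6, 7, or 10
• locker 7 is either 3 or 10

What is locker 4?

locker 1, locker 2, locker 6 between them cover only {6, 7, 10} — a naked triple. Remove those values from locker 3, locker 4, locker 5, locker 7.
That leaves locker 3 = 4.
locker 7 must be 3 (only option left). Remove 3 from locker 4, locker 5.
So locker 4 = 11.

11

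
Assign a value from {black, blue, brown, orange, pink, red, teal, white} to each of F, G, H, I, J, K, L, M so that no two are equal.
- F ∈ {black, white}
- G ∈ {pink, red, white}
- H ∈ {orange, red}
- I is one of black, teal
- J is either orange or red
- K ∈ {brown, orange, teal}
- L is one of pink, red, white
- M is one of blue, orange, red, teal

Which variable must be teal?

Among the 8 variables, blue fits only M (and all 8 values in {black, blue, brown, orange, pink, red, teal, white} must be used), so M = blue.
Among the 7 still-open variables, brown fits only K (and all 7 values in {black, brown, orange, pink, red, teal, white} must be used), so K = brown.
The 6 still-open variables together cover exactly {black, orange, pink, red, teal, white} — 6 values for 6 variables — and teal appears only in I's list, so I = teal.

I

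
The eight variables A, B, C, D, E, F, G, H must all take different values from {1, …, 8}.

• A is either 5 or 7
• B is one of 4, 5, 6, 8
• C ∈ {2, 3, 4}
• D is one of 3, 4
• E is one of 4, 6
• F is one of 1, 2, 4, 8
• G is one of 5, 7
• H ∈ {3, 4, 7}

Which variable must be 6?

The 8 variables draw from only 8 values {1, 2, 3, 4, 5, 6, 7, 8}, so each is used; only F can be 1, hence F = 1.
Among the 7 still-open variables, 2 fits only C (and all 7 values in {2, 3, 4, 5, 6, 7, 8} must be used), so C = 2.
The 6 still-open variables together cover exactly {3, 4, 5, 6, 7, 8} — 6 values for 6 variables — and 8 appears only in B's list, so B = 8.
The 5 still-open variables together cover exactly {3, 4, 5, 6, 7} — 5 values for 5 variables — and 6 appears only in E's list, so E = 6.

E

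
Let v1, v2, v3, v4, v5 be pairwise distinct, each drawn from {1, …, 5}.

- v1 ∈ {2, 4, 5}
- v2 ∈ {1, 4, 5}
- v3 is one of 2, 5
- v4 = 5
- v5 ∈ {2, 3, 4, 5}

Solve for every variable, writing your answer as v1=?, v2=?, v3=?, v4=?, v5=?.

v4 has just one choice, so v4 = 5. Eliminate 5 elsewhere: v1, v2, v3, v5.
v3 has just one choice, so v3 = 2. So v1, v5 can't be 2.
v1 must be 4 (only option left). Strike 4 from v2, v5.
That leaves v2 = 1.
v5's domain is down to {3}, so v5 = 3.

v1=4, v2=1, v3=2, v4=5, v5=3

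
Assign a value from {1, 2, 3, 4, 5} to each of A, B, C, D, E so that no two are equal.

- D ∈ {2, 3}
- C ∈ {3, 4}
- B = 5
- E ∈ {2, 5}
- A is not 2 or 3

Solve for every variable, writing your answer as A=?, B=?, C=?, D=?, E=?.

A=1, B=5, C=4, D=3, E=2

B must be 5 (only option left). So A, E can't be 5.
That leaves E = 2. Strike 2 from D.
D has just one choice, so D = 3. Eliminate 3 elsewhere: C.
C has just one choice, so C = 4. Remove 4 from A.
A's domain is down to {1}, so A = 1.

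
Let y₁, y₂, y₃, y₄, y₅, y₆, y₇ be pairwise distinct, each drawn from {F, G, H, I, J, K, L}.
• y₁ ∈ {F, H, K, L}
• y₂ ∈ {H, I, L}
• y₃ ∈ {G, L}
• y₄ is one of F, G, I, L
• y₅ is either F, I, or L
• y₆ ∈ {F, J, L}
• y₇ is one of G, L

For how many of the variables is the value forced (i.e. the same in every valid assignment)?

3

The 7 variables draw from only 7 values {F, G, H, I, J, K, L}, so each is used; only y₆ can be J, hence y₆ = J.
The 6 still-open variables draw from only 6 values {F, G, H, I, K, L}, so each is used; only y₁ can be K, hence y₁ = K.
The 5 still-open variables together cover exactly {F, G, H, I, L} — 5 values for 5 variables — and H appears only in y₂'s list, so y₂ = H.
The 2 variables y₃ and y₇ are confined to {G, L}, which locks those values in; drop them from y₄, y₅.
Determined: y₁=K, y₂=H, y₆=J. The other variables each still have more than one consistent value. That makes 3.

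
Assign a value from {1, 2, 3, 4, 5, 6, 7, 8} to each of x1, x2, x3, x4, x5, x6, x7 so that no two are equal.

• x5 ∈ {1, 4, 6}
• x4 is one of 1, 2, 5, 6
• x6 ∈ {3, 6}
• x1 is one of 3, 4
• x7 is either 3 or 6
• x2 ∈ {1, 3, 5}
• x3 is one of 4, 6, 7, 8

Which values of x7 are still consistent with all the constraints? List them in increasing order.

x6 and x7 share exactly the 2 values {3, 6}; by pigeonhole those values go to them, so strike 3, 6 from x1, x2, x3, x4, x5.
x1 must be 4 (only option left). Eliminate 4 elsewhere: x3, x5.
x5 has just one choice, so x5 = 1. Strike 1 from x2, x4.
x2 has just one choice, so x2 = 5. So x4 can't be 5.
That leaves x4 = 2.
No further eliminations apply; x7 can still be any of 3, 6.

3, 6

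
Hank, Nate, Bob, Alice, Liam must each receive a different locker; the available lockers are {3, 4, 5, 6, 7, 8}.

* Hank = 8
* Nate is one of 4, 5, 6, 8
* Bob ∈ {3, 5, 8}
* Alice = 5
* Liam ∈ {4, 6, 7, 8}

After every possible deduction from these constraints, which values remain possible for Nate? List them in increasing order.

4, 6

Hank's domain is down to {8}, so Hank = 8. Remove 8 from Nate, Bob, Liam.
Alice's domain is down to {5}, so Alice = 5. So Nate, Bob can't be 5.
Bob's domain is down to {3}, so Bob = 3.
No further eliminations apply; Nate can still be any of 4, 6.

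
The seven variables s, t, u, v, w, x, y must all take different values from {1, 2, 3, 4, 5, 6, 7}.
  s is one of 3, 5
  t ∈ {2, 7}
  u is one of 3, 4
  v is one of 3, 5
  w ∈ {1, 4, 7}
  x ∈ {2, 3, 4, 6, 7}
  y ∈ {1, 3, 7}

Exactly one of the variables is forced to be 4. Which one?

Among the 7 variables, 6 fits only x (and all 7 values in {1, 2, 3, 4, 5, 6, 7} must be used), so x = 6.
Among the 6 still-open variables, 2 fits only t (and all 6 values in {1, 2, 3, 4, 5, 7} must be used), so t = 2.
s and v between them cover only {3, 5} — a naked pair. Remove those values from u, y.
So 4 goes to u.

u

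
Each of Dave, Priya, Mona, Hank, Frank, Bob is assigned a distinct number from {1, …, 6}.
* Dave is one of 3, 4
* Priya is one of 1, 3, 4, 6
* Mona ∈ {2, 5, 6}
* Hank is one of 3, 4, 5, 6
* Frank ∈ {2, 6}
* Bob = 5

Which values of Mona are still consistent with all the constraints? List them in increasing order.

Bob has just one choice, so Bob = 5. Eliminate 5 elsewhere: Mona, Hank.
Among the 5 still-open variables, 1 fits only Priya (and all 5 values in {1, 2, 3, 4, 6} must be used), so Priya = 1.
The 2 variables Mona and Frank are confined to {2, 6}, which locks those values in; drop them from Hank.
No further eliminations apply; Mona can still be any of 2, 6.

2, 6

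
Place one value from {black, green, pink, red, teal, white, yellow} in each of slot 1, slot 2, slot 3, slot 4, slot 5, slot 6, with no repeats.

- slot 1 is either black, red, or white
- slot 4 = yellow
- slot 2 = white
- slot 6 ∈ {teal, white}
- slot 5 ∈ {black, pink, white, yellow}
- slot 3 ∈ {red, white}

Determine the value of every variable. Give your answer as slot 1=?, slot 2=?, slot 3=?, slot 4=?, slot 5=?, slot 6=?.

slot 1=black, slot 2=white, slot 3=red, slot 4=yellow, slot 5=pink, slot 6=teal

slot 2's domain is down to {white}, so slot 2 = white. So slot 1, slot 3, slot 5, slot 6 can't be white.
slot 3 must be red (only option left). Eliminate red elsewhere: slot 1.
slot 4's domain is down to {yellow}, so slot 4 = yellow. Remove yellow from slot 5.
slot 6 must be teal (only option left).
That leaves slot 1 = black. Remove black from slot 5.
slot 5's domain is down to {pink}, so slot 5 = pink.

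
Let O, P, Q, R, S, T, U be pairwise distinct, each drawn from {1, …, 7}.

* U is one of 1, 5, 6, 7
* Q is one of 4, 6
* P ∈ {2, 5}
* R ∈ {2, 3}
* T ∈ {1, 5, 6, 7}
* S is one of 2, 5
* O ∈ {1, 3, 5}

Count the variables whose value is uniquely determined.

3

The 7 variables draw from only 7 values {1, 2, 3, 4, 5, 6, 7}, so each is used; only Q can be 4, hence Q = 4.
The 2 variables P and S are confined to {2, 5}, which locks those values in; drop them from O, R, T, U.
R's domain is down to {3}, so R = 3. Remove 3 from O.
O must be 1 (only option left). Remove 1 from T, U.
Determined: O=1, Q=4, R=3. The other variables each still have more than one consistent value. That makes 3.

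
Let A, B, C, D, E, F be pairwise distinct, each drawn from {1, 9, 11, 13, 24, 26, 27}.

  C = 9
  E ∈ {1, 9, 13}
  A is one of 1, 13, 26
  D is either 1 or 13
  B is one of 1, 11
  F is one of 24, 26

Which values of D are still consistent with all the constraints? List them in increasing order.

C has just one choice, so C = 9. Strike 9 from E.
The 5 still-open variables together cover exactly {1, 11, 13, 24, 26} — 5 values for 5 variables — and 11 appears only in B's list, so B = 11.
The 4 still-open variables draw from only 4 values {1, 13, 24, 26}, so each is used; only F can be 24, hence F = 24.
Among the 3 still-open variables, 26 fits only A (and all 3 values in {1, 13, 26} must be used), so A = 26.
No further eliminations apply; D can still be any of 1, 13.

1, 13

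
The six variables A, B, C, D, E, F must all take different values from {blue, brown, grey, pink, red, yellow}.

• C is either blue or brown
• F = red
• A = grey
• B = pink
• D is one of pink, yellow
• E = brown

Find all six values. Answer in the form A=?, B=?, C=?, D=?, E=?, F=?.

A=grey, B=pink, C=blue, D=yellow, E=brown, F=red

A's domain is down to {grey}, so A = grey.
B's domain is down to {pink}, so B = pink. So D can't be pink.
D's domain is down to {yellow}, so D = yellow.
E must be brown (only option left). Eliminate brown elsewhere: C.
F must be red (only option left).
That leaves C = blue.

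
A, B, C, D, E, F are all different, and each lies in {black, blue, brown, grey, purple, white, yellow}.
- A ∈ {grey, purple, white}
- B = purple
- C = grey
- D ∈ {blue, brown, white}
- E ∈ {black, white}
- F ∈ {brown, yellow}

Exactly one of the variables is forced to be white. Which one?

A

B must be purple (only option left). Strike purple from A.
That leaves C = grey. Eliminate grey elsewhere: A.
So white goes to A.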